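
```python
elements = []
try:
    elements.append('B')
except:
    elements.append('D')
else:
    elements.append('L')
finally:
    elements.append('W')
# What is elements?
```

Step-by-step execution trace:
1. try: `elements.append('B')` → elements = ['B']. No exception raised.
2. `except` is skipped.
3. `else` runs: `elements.append('L')` → elements = ['B', 'L'].
4. `finally` always runs: `elements.append('W')` → elements = ['B', 'L', 'W'].
Result: ['B', 'L', 'W']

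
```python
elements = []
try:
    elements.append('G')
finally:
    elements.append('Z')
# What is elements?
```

Step-by-step execution trace:
1. try: `elements.append('G')` → elements = ['G'].
2. The try body completes without raising.
3. finally always runs: `elements.append('Z')` → elements = ['G', 'Z'].
Result: ['G', 'Z']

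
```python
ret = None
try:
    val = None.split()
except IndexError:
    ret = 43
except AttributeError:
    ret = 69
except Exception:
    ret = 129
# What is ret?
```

Step-by-step execution trace:
1. `val = None.split()` raises AttributeError.
2. `except IndexError` does not match AttributeError; skipped.
3. `except AttributeError` matches → ret = 69.
4. Remaining except clauses are skipped.
Result: 69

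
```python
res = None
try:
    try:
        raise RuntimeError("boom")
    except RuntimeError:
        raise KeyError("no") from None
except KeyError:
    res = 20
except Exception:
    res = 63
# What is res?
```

Step-by-step execution trace:
1. Inner try raises RuntimeError; inner `except RuntimeError` catches it.
2. `raise KeyError(...) from None` raises KeyError (from None suppresses __context__, but the active exception is still KeyError).
3. Outer `except KeyError` matches → res = 20.
4. `except Exception` is not reached.
Result: 20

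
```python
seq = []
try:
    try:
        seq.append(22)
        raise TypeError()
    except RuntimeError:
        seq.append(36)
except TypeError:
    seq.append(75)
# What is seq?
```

Step-by-step execution trace:
1. Inner try: `seq.append(22)` → seq = [22].
2. `raise TypeError()` raises TypeError.
3. Inner `except RuntimeError` does not match TypeError; exception propagates to outer try.
4. Outer `except TypeError` matches → `seq.append(75)` → seq = [22, 75].
Result: [22, 75]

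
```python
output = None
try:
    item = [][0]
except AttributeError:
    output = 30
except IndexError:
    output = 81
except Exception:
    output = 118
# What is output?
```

Step-by-step execution trace:
1. `item = [][0]` raises IndexError.
2. `except AttributeError` does not match IndexError; skipped.
3. `except IndexError` matches → output = 81.
4. Remaining except clauses are skipped.
Result: 81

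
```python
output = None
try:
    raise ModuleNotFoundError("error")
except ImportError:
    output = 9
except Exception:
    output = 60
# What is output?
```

Step-by-step execution trace:
1. `raise ModuleNotFoundError(...)` raises ModuleNotFoundError.
2. `except ImportError` matches (ModuleNotFoundError is a subclass of ImportError) → output = 9.
3. `except Exception` is not reached.
Result: 9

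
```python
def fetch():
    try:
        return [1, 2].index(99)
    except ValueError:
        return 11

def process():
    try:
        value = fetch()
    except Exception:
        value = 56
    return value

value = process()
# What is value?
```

Step-by-step execution trace:
1. `process()` calls `fetch()`.
2. In fetch: `[1, 2].index(99)` raises ValueError; `except ValueError` catches it → returns 11.
3. In process: `value = fetch()` → value = 11. No exception reaches process.
4. `except Exception` is skipped; process returns 11.
5. value = 11.
Result: 11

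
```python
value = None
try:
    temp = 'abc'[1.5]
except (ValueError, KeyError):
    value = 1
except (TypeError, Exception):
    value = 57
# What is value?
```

Step-by-step execution trace:
1. `temp = 'abc'[1.5]` raises TypeError.
2. `except (ValueError, KeyError)` does not match TypeError; skipped.
3. `except (TypeError, Exception)` matches (TypeError is in the tuple) → value = 57.
Result: 57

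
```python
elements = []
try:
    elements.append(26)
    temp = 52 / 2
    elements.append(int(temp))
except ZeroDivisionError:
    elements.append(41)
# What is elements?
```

Step-by-step execution trace:
1. try: `elements.append(26)` → elements = [26].
2. `temp = 52 / 2` → temp = 26.0. No exception raised.
3. `elements.append(int(temp))` → elements = [26, 26].
4. `except ZeroDivisionError` is skipped (no exception was raised).
Result: [26, 26]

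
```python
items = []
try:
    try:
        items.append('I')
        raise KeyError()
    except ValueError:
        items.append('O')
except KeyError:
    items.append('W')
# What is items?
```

Step-by-step execution trace:
1. Inner try: `items.append('I')` → items = ['I'].
2. `raise KeyError()` raises KeyError.
3. Inner `except ValueError` does not match KeyError; exception propagates to outer try.
4. Outer `except KeyError` matches → `items.append('W')` → items = ['I', 'W'].
Result: ['I', 'W']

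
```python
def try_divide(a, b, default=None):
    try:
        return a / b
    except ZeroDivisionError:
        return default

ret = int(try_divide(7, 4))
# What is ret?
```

Step-by-step execution trace:
1. `try_divide(7, 4)` enters try: `return 7 / 4` → returns 1.75. No exception raised.
2. `except ZeroDivisionError` is skipped.
3. `int(1.75)` → 1 → ret = 1.
Result: 1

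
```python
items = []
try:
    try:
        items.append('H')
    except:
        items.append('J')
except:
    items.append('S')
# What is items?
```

Step-by-step execution trace:
1. Inner try: `items.append('H')` → items = ['H']. No exception raised.
2. Inner `except` is skipped.
3. Inner try completes normally; outer `except` is skipped.
Result: ['H']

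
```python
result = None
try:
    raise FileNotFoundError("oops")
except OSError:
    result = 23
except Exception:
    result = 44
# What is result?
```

Step-by-step execution trace:
1. `raise FileNotFoundError(...)` raises FileNotFoundError.
2. `except OSError` matches (FileNotFoundError is a subclass of OSError) → result = 23.
3. `except Exception` is not reached.
Result: 23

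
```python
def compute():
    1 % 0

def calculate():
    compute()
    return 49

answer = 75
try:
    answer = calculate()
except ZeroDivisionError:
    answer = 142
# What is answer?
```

Step-by-step execution trace:
1. answer starts at 75.
2. try: `calculate()` calls `compute()`.
3. `compute()` evaluates `1 % 0`, which raises ZeroDivisionError; it propagates through calculate (uncaught).
4. `return 49` in calculate is not reached; the assignment to answer does not complete.
5. `except ZeroDivisionError` matches → answer = 142.
Result: 142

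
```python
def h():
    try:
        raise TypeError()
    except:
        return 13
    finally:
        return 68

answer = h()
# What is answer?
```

Step-by-step execution trace:
1. `h()` enters try: `raise TypeError()` raises TypeError.
2. bare `except` matches → `return 13` sets pending return value 13.
3. Before returning, `finally: return 68` runs and overrides the pending return.
4. h() returns 68 → answer = 68.
Result: 68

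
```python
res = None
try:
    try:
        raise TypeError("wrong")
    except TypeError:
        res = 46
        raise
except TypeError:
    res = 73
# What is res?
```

Step-by-step execution trace:
1. Inner try: `raise TypeError("wrong")` raises TypeError.
2. Inner `except TypeError` matches → res = 46.
3. bare `raise` re-raises the same TypeError.
4. Outer `except TypeError` matches → res = 73.
Result: 73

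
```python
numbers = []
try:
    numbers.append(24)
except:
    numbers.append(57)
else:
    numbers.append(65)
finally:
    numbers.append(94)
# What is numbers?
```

Step-by-step execution trace:
1. try: `numbers.append(24)` → numbers = [24]. No exception raised.
2. `except` is skipped.
3. `else` runs: `numbers.append(65)` → numbers = [24, 65].
4. `finally` always runs: `numbers.append(94)` → numbers = [24, 65, 94].
Result: [24, 65, 94]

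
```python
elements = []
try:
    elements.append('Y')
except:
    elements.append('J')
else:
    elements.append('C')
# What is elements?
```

Step-by-step execution trace:
1. try: `elements.append('Y')` → elements = ['Y']. No exception raised.
2. `except` is skipped.
3. `else` runs (try completed without exception): `elements.append('C')` → elements = ['Y', 'C'].
Result: ['Y', 'C']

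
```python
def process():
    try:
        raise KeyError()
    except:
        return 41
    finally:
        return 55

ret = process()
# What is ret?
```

Step-by-step execution trace:
1. `process()` enters try: `raise KeyError()` raises KeyError.
2. bare `except` matches → `return 41` sets pending return value 41.
3. Before returning, `finally: return 55` runs and overrides the pending return.
4. process() returns 55 → ret = 55.
Result: 55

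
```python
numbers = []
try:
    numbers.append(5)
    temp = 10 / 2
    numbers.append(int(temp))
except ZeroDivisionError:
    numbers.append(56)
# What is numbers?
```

Step-by-step execution trace:
1. try: `numbers.append(5)` → numbers = [5].
2. `temp = 10 / 2` → temp = 5.0. No exception raised.
3. `numbers.append(int(temp))` → numbers = [5, 5].
4. `except ZeroDivisionError` is skipped (no exception was raised).
Result: [5, 5]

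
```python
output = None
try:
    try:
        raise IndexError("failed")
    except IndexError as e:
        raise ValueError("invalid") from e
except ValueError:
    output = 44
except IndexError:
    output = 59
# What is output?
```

Step-by-step execution trace:
1. Inner try raises IndexError; inner `except IndexError as e` catches it.
2. `raise ValueError(...) from e` raises ValueError (IndexError is attached as __cause__, but only ValueError is active).
3. Outer `except ValueError` matches → output = 44.
4. `except IndexError` is not reached.
Result: 44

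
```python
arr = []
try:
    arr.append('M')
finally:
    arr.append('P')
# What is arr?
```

Step-by-step execution trace:
1. try: `arr.append('M')` → arr = ['M'].
2. The try body completes without raising.
3. finally always runs: `arr.append('P')` → arr = ['M', 'P'].
Result: ['M', 'P']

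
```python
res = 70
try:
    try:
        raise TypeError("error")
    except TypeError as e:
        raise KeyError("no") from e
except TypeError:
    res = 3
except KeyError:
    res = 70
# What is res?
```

Step-by-step execution trace:
1. Inner try raises TypeError; inner `except TypeError as e` catches it.
2. `raise KeyError(...) from e` raises KeyError (TypeError is attached as __cause__, but only KeyError is active).
3. Outer `except TypeError` does not match KeyError; skipped.
4. Outer `except KeyError` matches → res = 70.
Result: 70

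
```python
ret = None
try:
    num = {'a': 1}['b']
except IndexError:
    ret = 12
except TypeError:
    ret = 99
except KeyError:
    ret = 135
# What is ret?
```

Step-by-step execution trace:
1. `num = {'a': 1}['b']` raises KeyError.
2. `except IndexError` does not match KeyError; skipped.
3. `except TypeError` does not match KeyError; skipped.
4. `except KeyError` matches → ret = 135.
Result: 135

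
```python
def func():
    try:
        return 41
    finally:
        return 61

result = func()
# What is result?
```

Step-by-step execution trace:
1. `func()` enters try: `return 41` sets pending return value 41.
2. Before returning, `finally: return 61` runs and overrides the pending return.
3. func() returns 61 → result = 61.
Result: 61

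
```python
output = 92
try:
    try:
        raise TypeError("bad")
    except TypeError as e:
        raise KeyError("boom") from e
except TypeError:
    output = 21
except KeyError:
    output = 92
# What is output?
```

Step-by-step execution trace:
1. Inner try raises TypeError; inner `except TypeError as e` catches it.
2. `raise KeyError(...) from e` raises KeyError (TypeError is attached as __cause__, but only KeyError is active).
3. Outer `except TypeError` does not match KeyError; skipped.
4. Outer `except KeyError` matches → output = 92.
Result: 92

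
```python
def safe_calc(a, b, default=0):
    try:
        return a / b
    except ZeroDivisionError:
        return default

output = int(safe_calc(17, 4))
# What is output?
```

Step-by-step execution trace:
1. `safe_calc(17, 4)` enters try: `return 17 / 4` → returns 4.25. No exception raised.
2. `except ZeroDivisionError` is skipped.
3. `int(4.25)` → 4 → output = 4.
Result: 4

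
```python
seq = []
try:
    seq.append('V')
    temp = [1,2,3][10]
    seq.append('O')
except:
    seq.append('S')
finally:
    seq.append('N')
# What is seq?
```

Step-by-step execution trace:
1. try: `seq.append('V')` → seq = ['V'].
2. `temp = [1,2,3][10]` raises IndexError; `seq.append('O')` is not reached.
3. bare `except` matches → `seq.append('S')` → seq = ['V', 'S'].
4. finally always runs: `seq.append('N')` → seq = ['V', 'S', 'N'].
Result: ['V', 'S', 'N']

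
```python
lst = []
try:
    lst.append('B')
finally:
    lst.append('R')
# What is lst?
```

Step-by-step execution trace:
1. try: `lst.append('B')` → lst = ['B'].
2. The try body completes without raising.
3. finally always runs: `lst.append('R')` → lst = ['B', 'R'].
Result: ['B', 'R']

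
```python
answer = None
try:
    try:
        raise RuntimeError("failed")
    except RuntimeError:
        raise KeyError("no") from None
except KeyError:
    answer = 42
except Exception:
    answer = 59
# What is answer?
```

Step-by-step execution trace:
1. Inner try raises RuntimeError; inner `except RuntimeError` catches it.
2. `raise KeyError(...) from None` raises KeyError (from None suppresses __context__, but the active exception is still KeyError).
3. Outer `except KeyError` matches → answer = 42.
4. `except Exception` is not reached.
Result: 42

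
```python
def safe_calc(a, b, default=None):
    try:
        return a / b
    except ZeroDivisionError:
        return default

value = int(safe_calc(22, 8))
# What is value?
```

Step-by-step execution trace:
1. `safe_calc(22, 8)` enters try: `return 22 / 8` → returns 2.75. No exception raised.
2. `except ZeroDivisionError` is skipped.
3. `int(2.75)` → 2 → value = 2.
Result: 2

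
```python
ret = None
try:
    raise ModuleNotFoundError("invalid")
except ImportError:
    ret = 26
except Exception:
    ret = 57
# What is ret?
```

Step-by-step execution trace:
1. `raise ModuleNotFoundError(...)` raises ModuleNotFoundError.
2. `except ImportError` matches (ModuleNotFoundError is a subclass of ImportError) → ret = 26.
3. `except Exception` is not reached.
Result: 26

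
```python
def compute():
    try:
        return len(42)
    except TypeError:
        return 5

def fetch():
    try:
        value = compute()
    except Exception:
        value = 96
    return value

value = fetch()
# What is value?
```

Step-by-step execution trace:
1. `fetch()` calls `compute()`.
2. In compute: `len(42)` raises TypeError; `except TypeError` catches it → returns 5.
3. In fetch: `value = compute()` → value = 5. No exception reaches fetch.
4. `except Exception` is skipped; fetch returns 5.
5. value = 5.
Result: 5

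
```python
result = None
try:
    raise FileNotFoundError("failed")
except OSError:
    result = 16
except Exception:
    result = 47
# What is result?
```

Step-by-step execution trace:
1. `raise FileNotFoundError(...)` raises FileNotFoundError.
2. `except OSError` matches (FileNotFoundError is a subclass of OSError) → result = 16.
3. `except Exception` is not reached.
Result: 16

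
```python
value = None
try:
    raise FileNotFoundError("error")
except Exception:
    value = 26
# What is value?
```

Step-by-step execution trace:
1. `raise FileNotFoundError(...)` raises FileNotFoundError.
2. `except Exception` matches (FileNotFoundError is a subclass of Exception) → value = 26.
Result: 26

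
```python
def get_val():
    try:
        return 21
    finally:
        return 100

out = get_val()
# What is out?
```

Step-by-step execution trace:
1. `get_val()` enters try: `return 21` sets pending return value 21.
2. Before returning, `finally: return 100` runs and overrides the pending return.
3. get_val() returns 100 → out = 100.
Result: 100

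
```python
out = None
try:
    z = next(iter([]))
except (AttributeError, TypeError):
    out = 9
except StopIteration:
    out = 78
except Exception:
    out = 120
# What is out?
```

Step-by-step execution trace:
1. `z = next(iter([]))` raises StopIteration.
2. `except (AttributeError, TypeError)` does not match StopIteration; skipped.
3. `except StopIteration` matches (exact type match) → out = 78.
4. `except Exception` is not reached.
Result: 78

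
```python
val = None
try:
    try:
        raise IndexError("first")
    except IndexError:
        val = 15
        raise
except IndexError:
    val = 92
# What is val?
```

Step-by-step execution trace:
1. Inner try: `raise IndexError("first")` raises IndexError.
2. Inner `except IndexError` matches → val = 15.
3. bare `raise` re-raises the same IndexError.
4. Outer `except IndexError` matches → val = 92.
Result: 92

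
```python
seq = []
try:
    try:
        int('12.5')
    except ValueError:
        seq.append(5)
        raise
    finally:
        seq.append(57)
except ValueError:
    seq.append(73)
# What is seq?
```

Step-by-step execution trace:
1. Inner try: `int('12.5')` raises ValueError.
2. Inner `except ValueError` matches → `seq.append(5)` → seq = [5].
3. bare `raise` re-raises ValueError.
4. Inner `finally` runs during unwinding: `seq.append(57)` → seq = [5, 57].
5. Outer `except ValueError` matches → `seq.append(73)` → seq = [5, 57, 73].
Result: [5, 57, 73]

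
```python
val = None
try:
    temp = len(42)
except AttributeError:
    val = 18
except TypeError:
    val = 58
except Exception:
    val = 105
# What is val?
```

Step-by-step execution trace:
1. `temp = len(42)` raises TypeError.
2. `except AttributeError` does not match TypeError; skipped.
3. `except TypeError` matches → val = 58.
4. Remaining except clauses are skipped.
Result: 58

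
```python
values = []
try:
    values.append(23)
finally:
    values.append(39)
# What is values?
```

Step-by-step execution trace:
1. try: `values.append(23)` → values = [23].
2. The try body completes without raising.
3. finally always runs: `values.append(39)` → values = [23, 39].
Result: [23, 39]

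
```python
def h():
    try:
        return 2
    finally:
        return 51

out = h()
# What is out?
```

Step-by-step execution trace:
1. `h()` enters try: `return 2` sets pending return value 2.
2. Before returning, `finally: return 51` runs and overrides the pending return.
3. h() returns 51 → out = 51.
Result: 51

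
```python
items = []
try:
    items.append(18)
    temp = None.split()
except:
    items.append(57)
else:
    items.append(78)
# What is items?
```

Step-by-step execution trace:
1. try: `items.append(18)` → items = [18].
2. `temp = None.split()` raises AttributeError.
3. bare `except` matches → `items.append(57)` → items = [18, 57].
4. `else` is skipped (an exception was raised).
Result: [18, 57]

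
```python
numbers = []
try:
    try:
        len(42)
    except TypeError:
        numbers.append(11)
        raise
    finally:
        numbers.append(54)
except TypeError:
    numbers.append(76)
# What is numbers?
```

Step-by-step execution trace:
1. Inner try: `len(42)` raises TypeError.
2. Inner `except TypeError` matches → `numbers.append(11)` → numbers = [11].
3. bare `raise` re-raises TypeError.
4. Inner `finally` runs during unwinding: `numbers.append(54)` → numbers = [11, 54].
5. Outer `except TypeError` matches → `numbers.append(76)` → numbers = [11, 54, 76].
Result: [11, 54, 76]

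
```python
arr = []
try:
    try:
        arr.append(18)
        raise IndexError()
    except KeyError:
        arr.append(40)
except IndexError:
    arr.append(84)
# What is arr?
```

Step-by-step execution trace:
1. Inner try: `arr.append(18)` → arr = [18].
2. `raise IndexError()` raises IndexError.
3. Inner `except KeyError` does not match IndexError; exception propagates to outer try.
4. Outer `except IndexError` matches → `arr.append(84)` → arr = [18, 84].
Result: [18, 84]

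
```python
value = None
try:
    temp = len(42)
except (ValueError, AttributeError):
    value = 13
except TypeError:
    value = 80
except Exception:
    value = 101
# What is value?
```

Step-by-step execution trace:
1. `temp = len(42)` raises TypeError.
2. `except (ValueError, AttributeError)` does not match TypeError; skipped.
3. `except TypeError` matches (exact type match) → value = 80.
4. `except Exception` is not reached.
Result: 80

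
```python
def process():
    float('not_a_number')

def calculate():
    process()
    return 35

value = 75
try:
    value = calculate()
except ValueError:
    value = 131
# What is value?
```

Step-by-step execution trace:
1. value starts at 75.
2. try: `calculate()` calls `process()`.
3. `process()` evaluates `float('not_a_number')`, which raises ValueError; it propagates through calculate (uncaught).
4. `return 35` in calculate is not reached; the assignment to value does not complete.
5. `except ValueError` matches → value = 131.
Result: 131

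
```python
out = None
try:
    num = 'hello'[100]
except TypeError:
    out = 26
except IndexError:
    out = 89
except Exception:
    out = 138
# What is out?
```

Step-by-step execution trace:
1. `num = 'hello'[100]` raises IndexError.
2. `except TypeError` does not match IndexError; skipped.
3. `except IndexError` matches → out = 89.
4. Remaining except clauses are skipped.
Result: 89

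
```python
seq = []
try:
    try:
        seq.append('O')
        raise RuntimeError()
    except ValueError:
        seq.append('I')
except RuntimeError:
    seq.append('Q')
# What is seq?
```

Step-by-step execution trace:
1. Inner try: `seq.append('O')` → seq = ['O'].
2. `raise RuntimeError()` raises RuntimeError.
3. Inner `except ValueError` does not match RuntimeError; exception propagates to outer try.
4. Outer `except RuntimeError` matches → `seq.append('Q')` → seq = ['O', 'Q'].
Result: ['O', 'Q']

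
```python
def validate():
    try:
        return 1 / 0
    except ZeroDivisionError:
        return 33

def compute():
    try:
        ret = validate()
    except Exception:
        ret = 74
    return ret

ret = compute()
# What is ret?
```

Step-by-step execution trace:
1. `compute()` calls `validate()`.
2. In validate: `1 / 0` raises ZeroDivisionError; `except ZeroDivisionError` catches it → returns 33.
3. In compute: `ret = validate()` → ret = 33. No exception reaches compute.
4. `except Exception` is skipped; compute returns 33.
5. ret = 33.
Result: 33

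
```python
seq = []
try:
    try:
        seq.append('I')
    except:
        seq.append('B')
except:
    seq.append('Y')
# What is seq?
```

Step-by-step execution trace:
1. Inner try: `seq.append('I')` → seq = ['I']. No exception raised.
2. Inner `except` is skipped.
3. Inner try completes normally; outer `except` is skipped.
Result: ['I']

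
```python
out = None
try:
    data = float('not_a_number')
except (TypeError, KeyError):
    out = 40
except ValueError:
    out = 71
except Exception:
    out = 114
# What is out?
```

Step-by-step execution trace:
1. `data = float('not_a_number')` raises ValueError.
2. `except (TypeError, KeyError)` does not match ValueError; skipped.
3. `except ValueError` matches (exact type match) → out = 71.
4. `except Exception` is not reached.
Result: 71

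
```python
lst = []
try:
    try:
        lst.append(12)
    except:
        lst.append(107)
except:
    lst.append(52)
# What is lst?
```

Step-by-step execution trace:
1. Inner try: `lst.append(12)` → lst = [12]. No exception raised.
2. Inner `except` is skipped.
3. Inner try completes normally; outer `except` is skipped.
Result: [12]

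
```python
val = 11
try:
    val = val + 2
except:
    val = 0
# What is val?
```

Step-by-step execution trace:
1. val starts at 11.
2. try: `val = val + 2` → val = 13. No exception raised.
3. `except` is skipped.
Result: 13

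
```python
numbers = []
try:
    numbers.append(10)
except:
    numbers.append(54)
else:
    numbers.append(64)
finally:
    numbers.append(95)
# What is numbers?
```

Step-by-step execution trace:
1. try: `numbers.append(10)` → numbers = [10]. No exception raised.
2. `except` is skipped.
3. `else` runs: `numbers.append(64)` → numbers = [10, 64].
4. `finally` always runs: `numbers.append(95)` → numbers = [10, 64, 95].
Result: [10, 64, 95]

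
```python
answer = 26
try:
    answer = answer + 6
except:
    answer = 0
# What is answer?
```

Step-by-step execution trace:
1. answer starts at 26.
2. try: `answer = answer + 6` → answer = 32. No exception raised.
3. `except` is skipped.
Result: 32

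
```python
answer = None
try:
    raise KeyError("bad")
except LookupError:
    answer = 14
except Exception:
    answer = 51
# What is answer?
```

Step-by-step execution trace:
1. `raise KeyError(...)` raises KeyError.
2. `except LookupError` matches (KeyError is a subclass of LookupError) → answer = 14.
3. `except Exception` is not reached.
Result: 14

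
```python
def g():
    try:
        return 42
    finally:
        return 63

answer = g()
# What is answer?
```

Step-by-step execution trace:
1. `g()` enters try: `return 42` sets pending return value 42.
2. Before returning, `finally: return 63` runs and overrides the pending return.
3. g() returns 63 → answer = 63.
Result: 63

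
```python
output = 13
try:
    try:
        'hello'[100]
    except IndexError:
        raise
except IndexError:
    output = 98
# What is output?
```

Step-by-step execution trace:
1. Inner try: `'hello'[100]` raises IndexError.
2. Inner `except IndexError` matches; bare `raise` re-raises the same IndexError.
3. Outer `except IndexError` matches → output = 98.
Result: 98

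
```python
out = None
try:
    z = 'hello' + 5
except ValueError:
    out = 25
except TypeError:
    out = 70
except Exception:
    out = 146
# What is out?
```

Step-by-step execution trace:
1. `z = 'hello' + 5` raises TypeError.
2. `except ValueError` does not match TypeError; skipped.
3. `except TypeError` matches → out = 70.
4. Remaining except clauses are skipped.
Result: 70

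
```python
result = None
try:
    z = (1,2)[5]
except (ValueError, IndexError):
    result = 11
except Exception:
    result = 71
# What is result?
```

Step-by-step execution trace:
1. `z = (1,2)[5]` raises IndexError.
2. `except (ValueError, IndexError)` matches (IndexError is in the tuple) → result = 11.
3. `except Exception` is not reached.
Result: 11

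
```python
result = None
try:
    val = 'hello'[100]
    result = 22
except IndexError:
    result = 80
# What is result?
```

Step-by-step execution trace:
1. `val = 'hello'[100]` raises IndexError.
2. `result = 22` is not reached.
3. `except IndexError` matches → result = 80.
Result: 80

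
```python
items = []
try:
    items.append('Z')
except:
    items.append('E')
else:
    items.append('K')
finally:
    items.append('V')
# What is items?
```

Step-by-step execution trace:
1. try: `items.append('Z')` → items = ['Z']. No exception raised.
2. `except` is skipped.
3. `else` runs: `items.append('K')` → items = ['Z', 'K'].
4. `finally` always runs: `items.append('V')` → items = ['Z', 'K', 'V'].
Result: ['Z', 'K', 'V']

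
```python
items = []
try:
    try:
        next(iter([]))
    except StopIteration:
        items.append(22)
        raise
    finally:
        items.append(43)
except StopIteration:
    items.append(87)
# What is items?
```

Step-by-step execution trace:
1. Inner try: `next(iter([]))` raises StopIteration.
2. Inner `except StopIteration` matches → `items.append(22)` → items = [22].
3. bare `raise` re-raises StopIteration.
4. Inner `finally` runs during unwinding: `items.append(43)` → items = [22, 43].
5. Outer `except StopIteration` matches → `items.append(87)` → items = [22, 43, 87].
Result: [22, 43, 87]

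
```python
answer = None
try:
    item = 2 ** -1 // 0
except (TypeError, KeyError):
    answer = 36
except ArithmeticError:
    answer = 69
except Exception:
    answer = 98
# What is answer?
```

Step-by-step execution trace:
1. `item = 2 ** -1 // 0` raises ZeroDivisionError.
2. `except (TypeError, KeyError)` does not match ZeroDivisionError; skipped.
3. `except ArithmeticError` matches (ZeroDivisionError is a subclass of ArithmeticError) → answer = 69.
4. `except Exception` is not reached.
Result: 69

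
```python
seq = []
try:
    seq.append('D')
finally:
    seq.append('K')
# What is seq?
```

Step-by-step execution trace:
1. try: `seq.append('D')` → seq = ['D'].
2. The try body completes without raising.
3. finally always runs: `seq.append('K')` → seq = ['D', 'K'].
Result: ['D', 'K']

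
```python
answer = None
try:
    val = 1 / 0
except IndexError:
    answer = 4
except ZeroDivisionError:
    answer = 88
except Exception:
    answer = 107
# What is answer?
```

Step-by-step execution trace:
1. `val = 1 / 0` raises ZeroDivisionError.
2. `except IndexError` does not match ZeroDivisionError; skipped.
3. `except ZeroDivisionError` matches → answer = 88.
4. Remaining except clauses are skipped.
Result: 88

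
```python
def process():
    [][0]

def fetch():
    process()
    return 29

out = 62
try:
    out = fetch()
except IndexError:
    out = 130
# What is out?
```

Step-by-step execution trace:
1. out starts at 62.
2. try: `fetch()` calls `process()`.
3. `process()` evaluates `[][0]`, which raises IndexError; it propagates through fetch (uncaught).
4. `return 29` in fetch is not reached; the assignment to out does not complete.
5. `except IndexError` matches → out = 130.
Result: 130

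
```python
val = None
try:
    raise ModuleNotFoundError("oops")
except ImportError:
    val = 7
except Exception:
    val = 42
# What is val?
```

Step-by-step execution trace:
1. `raise ModuleNotFoundError(...)` raises ModuleNotFoundError.
2. `except ImportError` matches (ModuleNotFoundError is a subclass of ImportError) → val = 7.
3. `except Exception` is not reached.
Result: 7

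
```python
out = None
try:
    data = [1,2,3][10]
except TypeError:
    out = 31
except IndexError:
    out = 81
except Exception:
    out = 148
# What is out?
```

Step-by-step execution trace:
1. `data = [1,2,3][10]` raises IndexError.
2. `except TypeError` does not match IndexError; skipped.
3. `except IndexError` matches → out = 81.
4. Remaining except clauses are skipped.
Result: 81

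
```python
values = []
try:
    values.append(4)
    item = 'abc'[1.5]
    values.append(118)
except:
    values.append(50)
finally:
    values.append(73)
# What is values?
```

Step-by-step execution trace:
1. try: `values.append(4)` → values = [4].
2. `item = 'abc'[1.5]` raises TypeError; `values.append(118)` is not reached.
3. bare `except` matches → `values.append(50)` → values = [4, 50].
4. finally always runs: `values.append(73)` → values = [4, 50, 73].
Result: [4, 50, 73]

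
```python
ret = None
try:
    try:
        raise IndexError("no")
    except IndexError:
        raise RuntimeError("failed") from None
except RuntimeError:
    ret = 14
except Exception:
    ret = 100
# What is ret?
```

Step-by-step execution trace:
1. Inner try raises IndexError; inner `except IndexError` catches it.
2. `raise RuntimeError(...) from None` raises RuntimeError (from None suppresses __context__, but the active exception is still RuntimeError).
3. Outer `except RuntimeError` matches → ret = 14.
4. `except Exception` is not reached.
Result: 14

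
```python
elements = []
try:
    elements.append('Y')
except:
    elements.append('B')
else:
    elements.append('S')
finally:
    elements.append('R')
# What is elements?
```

Step-by-step execution trace:
1. try: `elements.append('Y')` → elements = ['Y']. No exception raised.
2. `except` is skipped.
3. `else` runs: `elements.append('S')` → elements = ['Y', 'S'].
4. `finally` always runs: `elements.append('R')` → elements = ['Y', 'S', 'R'].
Result: ['Y', 'S', 'R']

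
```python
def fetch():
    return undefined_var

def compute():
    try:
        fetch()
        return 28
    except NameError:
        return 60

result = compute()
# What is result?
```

Step-by-step execution trace:
1. `compute()` calls `fetch()`.
2. `fetch()` evaluates `undefined_var`, which raises NameError; it propagates to the caller.
3. `return 28` is not reached.
4. `except NameError` in compute matches → returns 60.
5. result = 60.
Result: 60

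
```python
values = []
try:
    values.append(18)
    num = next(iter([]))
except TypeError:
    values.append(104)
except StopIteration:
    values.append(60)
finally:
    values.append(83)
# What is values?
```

Step-by-step execution trace:
1. try: `values.append(18)` → values = [18].
2. `num = next(iter([]))` raises StopIteration.
3. `except TypeError` does not match StopIteration; skipped.
4. `except StopIteration` matches → `values.append(60)` → values = [18, 60].
5. finally always runs: `values.append(83)` → values = [18, 60, 83].
Result: [18, 60, 83]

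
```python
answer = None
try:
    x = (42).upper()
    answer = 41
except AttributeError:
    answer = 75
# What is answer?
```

Step-by-step execution trace:
1. `x = (42).upper()` raises AttributeError.
2. `answer = 41` is not reached.
3. `except AttributeError` matches → answer = 75.
Result: 75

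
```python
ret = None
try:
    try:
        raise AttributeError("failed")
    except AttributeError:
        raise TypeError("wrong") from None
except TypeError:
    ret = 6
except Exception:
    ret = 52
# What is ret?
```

Step-by-step execution trace:
1. Inner try raises AttributeError; inner `except AttributeError` catches it.
2. `raise TypeError(...) from None` raises TypeError (from None suppresses __context__, but the active exception is still TypeError).
3. Outer `except TypeError` matches → ret = 6.
4. `except Exception` is not reached.
Result: 6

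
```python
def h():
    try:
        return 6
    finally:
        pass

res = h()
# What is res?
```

Step-by-step execution trace:
1. `h()` enters try: `return 6` sets pending return value 6.
2. Before returning, `finally: pass` runs (no effect).
3. h() returns 6 → res = 6.
Result: 6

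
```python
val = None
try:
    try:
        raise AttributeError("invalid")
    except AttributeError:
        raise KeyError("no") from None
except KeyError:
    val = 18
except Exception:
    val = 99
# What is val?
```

Step-by-step execution trace:
1. Inner try raises AttributeError; inner `except AttributeError` catches it.
2. `raise KeyError(...) from None` raises KeyError (from None suppresses __context__, but the active exception is still KeyError).
3. Outer `except KeyError` matches → val = 18.
4. `except Exception` is not reached.
Result: 18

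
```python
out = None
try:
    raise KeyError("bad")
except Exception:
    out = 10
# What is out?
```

Step-by-step execution trace:
1. `raise KeyError(...)` raises KeyError.
2. `except Exception` matches (KeyError is a subclass of Exception) → out = 10.
Result: 10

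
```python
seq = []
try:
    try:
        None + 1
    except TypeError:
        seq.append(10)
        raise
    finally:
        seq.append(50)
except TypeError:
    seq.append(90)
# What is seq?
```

Step-by-step execution trace:
1. Inner try: `None + 1` raises TypeError.
2. Inner `except TypeError` matches → `seq.append(10)` → seq = [10].
3. bare `raise` re-raises TypeError.
4. Inner `finally` runs during unwinding: `seq.append(50)` → seq = [10, 50].
5. Outer `except TypeError` matches → `seq.append(90)` → seq = [10, 50, 90].
Result: [10, 50, 90]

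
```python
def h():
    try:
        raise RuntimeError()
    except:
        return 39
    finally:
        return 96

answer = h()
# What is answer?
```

Step-by-step execution trace:
1. `h()` enters try: `raise RuntimeError()` raises RuntimeError.
2. bare `except` matches → `return 39` sets pending return value 39.
3. Before returning, `finally: return 96` runs and overrides the pending return.
4. h() returns 96 → answer = 96.
Result: 96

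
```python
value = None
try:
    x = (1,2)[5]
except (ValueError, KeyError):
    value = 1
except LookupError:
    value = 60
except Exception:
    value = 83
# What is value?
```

Step-by-step execution trace:
1. `x = (1,2)[5]` raises IndexError.
2. `except (ValueError, KeyError)` does not match IndexError; skipped.
3. `except LookupError` matches (IndexError is a subclass of LookupError) → value = 60.
4. `except Exception` is not reached.
Result: 60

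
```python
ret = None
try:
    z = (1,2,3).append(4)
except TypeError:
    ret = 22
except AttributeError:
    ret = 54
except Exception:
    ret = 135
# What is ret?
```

Step-by-step execution trace:
1. `z = (1,2,3).append(4)` raises AttributeError.
2. `except TypeError` does not match AttributeError; skipped.
3. `except AttributeError` matches → ret = 54.
4. Remaining except clauses are skipped.
Result: 54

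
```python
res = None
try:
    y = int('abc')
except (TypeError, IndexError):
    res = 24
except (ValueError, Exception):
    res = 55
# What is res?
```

Step-by-step execution trace:
1. `y = int('abc')` raises ValueError.
2. `except (TypeError, IndexError)` does not match ValueError; skipped.
3. `except (ValueError, Exception)` matches (ValueError is in the tuple) → res = 55.
Result: 55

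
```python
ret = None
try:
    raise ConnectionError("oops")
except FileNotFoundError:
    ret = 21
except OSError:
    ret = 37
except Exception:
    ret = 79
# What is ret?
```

Step-by-step execution trace:
1. `raise ConnectionError(...)` raises ConnectionError.
2. `except FileNotFoundError` does not match (ConnectionError is not a subclass of FileNotFoundError); skipped.
3. `except OSError` matches (ConnectionError is a subclass of OSError) → ret = 37.
4. `except Exception` is not reached.
Result: 37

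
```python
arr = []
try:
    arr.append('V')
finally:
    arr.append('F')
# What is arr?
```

Step-by-step execution trace:
1. try: `arr.append('V')` → arr = ['V'].
2. The try body completes without raising.
3. finally always runs: `arr.append('F')` → arr = ['V', 'F'].
Result: ['V', 'F']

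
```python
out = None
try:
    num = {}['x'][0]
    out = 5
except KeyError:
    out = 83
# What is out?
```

Step-by-step execution trace:
1. `num = {}['x'][0]` raises KeyError.
2. `out = 5` is not reached.
3. `except KeyError` matches → out = 83.
Result: 83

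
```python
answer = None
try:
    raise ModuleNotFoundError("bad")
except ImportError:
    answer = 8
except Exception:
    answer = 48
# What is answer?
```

Step-by-step execution trace:
1. `raise ModuleNotFoundError(...)` raises ModuleNotFoundError.
2. `except ImportError` matches (ModuleNotFoundError is a subclass of ImportError) → answer = 8.
3. `except Exception` is not reached.
Result: 8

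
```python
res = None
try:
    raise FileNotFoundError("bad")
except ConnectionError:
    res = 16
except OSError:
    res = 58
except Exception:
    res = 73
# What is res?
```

Step-by-step execution trace:
1. `raise FileNotFoundError(...)` raises FileNotFoundError.
2. `except ConnectionError` does not match (FileNotFoundError is not a subclass of ConnectionError); skipped.
3. `except OSError` matches (FileNotFoundError is a subclass of OSError) → res = 58.
4. `except Exception` is not reached.
Result: 58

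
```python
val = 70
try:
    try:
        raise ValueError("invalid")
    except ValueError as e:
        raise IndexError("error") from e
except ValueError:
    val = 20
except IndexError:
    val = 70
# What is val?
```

Step-by-step execution trace:
1. Inner try raises ValueError; inner `except ValueError as e` catches it.
2. `raise IndexError(...) from e` raises IndexError (ValueError is attached as __cause__, but only IndexError is active).
3. Outer `except ValueError` does not match IndexError; skipped.
4. Outer `except IndexError` matches → val = 70.
Result: 70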